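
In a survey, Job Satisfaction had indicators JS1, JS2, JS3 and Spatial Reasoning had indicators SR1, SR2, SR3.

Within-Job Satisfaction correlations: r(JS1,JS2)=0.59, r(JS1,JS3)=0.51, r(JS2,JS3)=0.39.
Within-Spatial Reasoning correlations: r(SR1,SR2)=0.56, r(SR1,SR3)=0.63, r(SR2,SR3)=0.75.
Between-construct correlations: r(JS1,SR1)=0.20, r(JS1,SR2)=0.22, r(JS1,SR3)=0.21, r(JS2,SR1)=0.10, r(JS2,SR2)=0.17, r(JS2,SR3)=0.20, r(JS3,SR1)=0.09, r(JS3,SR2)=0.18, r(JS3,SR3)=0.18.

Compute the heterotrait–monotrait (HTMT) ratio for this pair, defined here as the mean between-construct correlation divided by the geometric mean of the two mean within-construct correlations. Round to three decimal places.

0.304

Mean heterotrait r = 1.55/9 = 0.1722.
Mean within-JS = 1.49/3 = 0.4967; mean within-SR = 1.94/3 = 0.6467.
Geometric mean = √(0.4967 × 0.6467) = 0.5668.
HTMT = 0.1722 / 0.5668 = 0.304.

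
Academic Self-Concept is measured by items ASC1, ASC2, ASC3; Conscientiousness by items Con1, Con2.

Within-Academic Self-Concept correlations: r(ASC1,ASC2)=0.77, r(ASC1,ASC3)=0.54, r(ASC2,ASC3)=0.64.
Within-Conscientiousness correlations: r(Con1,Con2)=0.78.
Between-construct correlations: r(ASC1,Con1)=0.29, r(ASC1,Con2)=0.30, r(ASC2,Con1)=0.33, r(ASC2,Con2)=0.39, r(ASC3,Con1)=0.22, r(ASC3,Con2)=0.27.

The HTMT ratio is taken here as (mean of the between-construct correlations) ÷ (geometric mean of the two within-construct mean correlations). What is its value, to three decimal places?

0.421

Mean heterotrait r = 1.80/6 = 0.3000.
Mean within-ASC = 1.95/3 = 0.6500; mean within-Con = 0.78/1 = 0.7800.
Geometric mean = √(0.6500 × 0.7800) = 0.7120.
HTMT = 0.3000 / 0.7120 = 0.421.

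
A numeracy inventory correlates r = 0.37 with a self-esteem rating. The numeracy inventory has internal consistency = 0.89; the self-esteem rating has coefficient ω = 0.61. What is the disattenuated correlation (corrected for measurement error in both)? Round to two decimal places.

0.50

r_true = r_obs / √(r_xx · r_yy) = 0.37 / √(0.89 × 0.61) = 0.37 / √0.5429 = 0.37 / 0.7368 ≈ 0.50.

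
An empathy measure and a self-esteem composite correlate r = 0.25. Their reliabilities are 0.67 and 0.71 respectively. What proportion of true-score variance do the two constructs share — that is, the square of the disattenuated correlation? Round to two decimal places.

Disattenuated r = 0.25 / √(0.67 × 0.71) = 0.25 / 0.6897 = 0.3625.
Shared true-score variance = 0.3625² = 0.1314 ≈ 0.13.

0.13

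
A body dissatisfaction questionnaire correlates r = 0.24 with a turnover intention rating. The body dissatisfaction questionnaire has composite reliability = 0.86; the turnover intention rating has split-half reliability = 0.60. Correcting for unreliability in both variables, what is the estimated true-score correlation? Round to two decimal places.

r_true = r_obs / √(r_xx · r_yy) = 0.24 / √(0.86 × 0.60) = 0.24 / √0.5160 = 0.24 / 0.7183 ≈ 0.33.

0.33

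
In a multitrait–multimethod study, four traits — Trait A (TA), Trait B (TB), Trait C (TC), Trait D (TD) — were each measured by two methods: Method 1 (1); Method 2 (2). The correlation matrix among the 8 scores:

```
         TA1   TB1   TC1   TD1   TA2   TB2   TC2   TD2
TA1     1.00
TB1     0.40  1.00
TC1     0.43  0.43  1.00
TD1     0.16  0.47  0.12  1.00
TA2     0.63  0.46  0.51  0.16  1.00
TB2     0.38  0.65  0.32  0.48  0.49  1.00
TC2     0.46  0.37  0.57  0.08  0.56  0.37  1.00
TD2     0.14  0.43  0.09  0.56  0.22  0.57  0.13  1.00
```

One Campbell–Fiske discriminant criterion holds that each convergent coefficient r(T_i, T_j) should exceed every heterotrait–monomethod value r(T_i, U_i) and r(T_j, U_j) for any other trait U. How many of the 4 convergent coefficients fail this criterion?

1

Convergent coefficients and their comparison sets:
TA (methods 1·2): 0.63 vs {0.40, 0.49, 0.43, 0.56, 0.16, 0.22} → pass.
TB (methods 1·2): 0.65 vs {0.40, 0.49, 0.43, 0.37, 0.47, 0.57} → pass.
TC (methods 1·2): 0.57 vs {0.43, 0.56, 0.43, 0.37, 0.12, 0.13} → pass.
TD (methods 1·2): 0.56 vs {0.16, 0.22, 0.47, 0.57, 0.12, 0.13} → fail.
1 of 4 fail.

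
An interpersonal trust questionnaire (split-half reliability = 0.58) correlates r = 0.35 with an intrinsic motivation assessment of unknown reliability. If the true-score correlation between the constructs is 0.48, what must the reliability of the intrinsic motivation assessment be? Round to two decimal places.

r_true = r_obs / √(r_xx · r_yy) ⇒ 0.48 = 0.35 / √(0.58 · r_yy).
√(0.58 · r_yy) = 0.35 / 0.48 = 0.7292; 0.58 · r_yy = 0.5317; r_yy = 0.5317 / 0.58 ≈ 0.92.

0.92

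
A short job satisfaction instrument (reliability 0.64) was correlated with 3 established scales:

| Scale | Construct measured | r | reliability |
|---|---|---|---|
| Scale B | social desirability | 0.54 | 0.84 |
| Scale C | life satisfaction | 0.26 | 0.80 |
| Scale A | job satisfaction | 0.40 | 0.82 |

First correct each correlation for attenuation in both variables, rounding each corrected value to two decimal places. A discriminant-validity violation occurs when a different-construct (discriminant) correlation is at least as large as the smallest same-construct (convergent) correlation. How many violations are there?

Disattenuated r (r / √(r_scale · r_new)):
  Scale B (disc): 0.54 / √(0.84·0.64) = 0.74
  Scale C (disc): 0.26 / √(0.80·0.64) = 0.36
  Scale A (conv): 0.40 / √(0.82·0.64) = 0.55
Smallest convergent = 0.55. Discriminant values: 0.74, 0.36; count ≥ 0.55 → 1.

1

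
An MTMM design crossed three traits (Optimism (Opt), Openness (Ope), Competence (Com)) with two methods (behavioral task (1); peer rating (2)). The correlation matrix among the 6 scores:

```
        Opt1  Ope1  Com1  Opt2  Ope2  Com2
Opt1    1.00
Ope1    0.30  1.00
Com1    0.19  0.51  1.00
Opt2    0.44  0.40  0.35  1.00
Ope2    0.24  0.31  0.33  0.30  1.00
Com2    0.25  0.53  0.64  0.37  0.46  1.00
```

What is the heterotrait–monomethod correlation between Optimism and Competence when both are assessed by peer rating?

Different traits, same method: r(Opt2, Com2) = 0.37.

0.37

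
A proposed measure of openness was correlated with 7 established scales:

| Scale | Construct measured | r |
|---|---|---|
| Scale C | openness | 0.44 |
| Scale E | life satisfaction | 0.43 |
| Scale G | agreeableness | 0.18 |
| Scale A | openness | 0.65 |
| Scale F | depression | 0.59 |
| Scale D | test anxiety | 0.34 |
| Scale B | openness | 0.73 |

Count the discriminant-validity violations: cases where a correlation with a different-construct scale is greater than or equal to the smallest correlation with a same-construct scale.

Convergent (same construct = openness): Scale C, Scale A, Scale B.
Smallest convergent = 0.44. Discriminant values: 0.43, 0.18, 0.59, 0.34; count ≥ 0.44 → 1.

1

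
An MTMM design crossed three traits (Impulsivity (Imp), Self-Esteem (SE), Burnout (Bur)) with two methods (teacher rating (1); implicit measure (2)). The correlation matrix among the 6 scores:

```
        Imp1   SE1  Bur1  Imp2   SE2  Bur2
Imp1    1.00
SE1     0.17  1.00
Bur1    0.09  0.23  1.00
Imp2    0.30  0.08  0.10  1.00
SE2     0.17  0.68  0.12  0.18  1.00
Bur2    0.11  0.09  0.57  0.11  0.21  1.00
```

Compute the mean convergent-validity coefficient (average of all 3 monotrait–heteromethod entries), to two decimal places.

0.52

Convergent values: 0.30, 0.68, 0.57; mean = 1.55/3 = 0.52.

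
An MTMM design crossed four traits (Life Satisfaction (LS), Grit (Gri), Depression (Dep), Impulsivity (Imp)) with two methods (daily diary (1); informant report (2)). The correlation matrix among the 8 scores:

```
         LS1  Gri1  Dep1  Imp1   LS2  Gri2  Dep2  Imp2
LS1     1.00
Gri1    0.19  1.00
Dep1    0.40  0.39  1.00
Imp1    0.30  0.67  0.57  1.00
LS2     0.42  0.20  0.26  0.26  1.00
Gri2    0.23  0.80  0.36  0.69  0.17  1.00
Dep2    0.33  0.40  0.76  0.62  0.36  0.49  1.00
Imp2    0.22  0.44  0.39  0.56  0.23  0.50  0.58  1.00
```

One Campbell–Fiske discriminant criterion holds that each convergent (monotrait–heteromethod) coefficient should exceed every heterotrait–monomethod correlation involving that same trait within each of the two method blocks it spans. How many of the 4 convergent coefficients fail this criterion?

Each convergent coefficient versus the relevant comparison correlations:
LS (methods 1·2): 0.42 vs {0.19, 0.17, 0.40, 0.36, 0.30, 0.23} → pass.
Gri (methods 1·2): 0.80 vs {0.19, 0.17, 0.39, 0.49, 0.67, 0.50} → pass.
Dep (methods 1·2): 0.76 vs {0.40, 0.36, 0.39, 0.49, 0.57, 0.58} → pass.
Imp (methods 1·2): 0.56 vs {0.30, 0.23, 0.67, 0.50, 0.57, 0.58} → fail.
1 of 4 fail.

1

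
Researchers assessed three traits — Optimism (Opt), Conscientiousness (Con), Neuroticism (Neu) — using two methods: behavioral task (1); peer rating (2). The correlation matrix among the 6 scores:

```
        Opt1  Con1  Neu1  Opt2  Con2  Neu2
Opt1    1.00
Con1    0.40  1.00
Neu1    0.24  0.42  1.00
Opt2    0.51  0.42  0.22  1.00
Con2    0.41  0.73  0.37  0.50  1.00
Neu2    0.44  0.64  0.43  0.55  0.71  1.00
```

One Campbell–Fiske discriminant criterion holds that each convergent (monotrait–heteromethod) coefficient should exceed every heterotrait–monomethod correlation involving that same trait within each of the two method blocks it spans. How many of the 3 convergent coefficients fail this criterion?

2

Convergent coefficients and their comparison sets:
Opt (methods 1·2): 0.51 vs {0.40, 0.50, 0.24, 0.55} → fail.
Con (methods 1·2): 0.73 vs {0.40, 0.50, 0.42, 0.71} → pass.
Neu (methods 1·2): 0.43 vs {0.24, 0.55, 0.42, 0.71} → fail.
2 of 3 fail.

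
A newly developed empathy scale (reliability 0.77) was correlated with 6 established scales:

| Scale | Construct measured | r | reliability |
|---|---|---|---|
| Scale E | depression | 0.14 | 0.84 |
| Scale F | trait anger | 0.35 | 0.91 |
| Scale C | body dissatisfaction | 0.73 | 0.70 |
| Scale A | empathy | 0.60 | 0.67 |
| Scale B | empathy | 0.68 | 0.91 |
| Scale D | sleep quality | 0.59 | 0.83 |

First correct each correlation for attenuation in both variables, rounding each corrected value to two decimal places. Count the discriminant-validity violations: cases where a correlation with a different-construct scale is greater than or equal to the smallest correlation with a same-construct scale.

Disattenuated r (r / √(r_scale · r_new)):
  Scale E (disc): 0.14 / √(0.84·0.77) = 0.17
  Scale F (disc): 0.35 / √(0.91·0.77) = 0.42
  Scale C (disc): 0.73 / √(0.70·0.77) = 0.99
  Scale A (conv): 0.60 / √(0.67·0.77) = 0.84
  Scale B (conv): 0.68 / √(0.91·0.77) = 0.81
  Scale D (disc): 0.59 / √(0.83·0.77) = 0.74
Smallest convergent = 0.81. Discriminant values: 0.17, 0.42, 0.99, 0.74; count ≥ 0.81 → 1.

1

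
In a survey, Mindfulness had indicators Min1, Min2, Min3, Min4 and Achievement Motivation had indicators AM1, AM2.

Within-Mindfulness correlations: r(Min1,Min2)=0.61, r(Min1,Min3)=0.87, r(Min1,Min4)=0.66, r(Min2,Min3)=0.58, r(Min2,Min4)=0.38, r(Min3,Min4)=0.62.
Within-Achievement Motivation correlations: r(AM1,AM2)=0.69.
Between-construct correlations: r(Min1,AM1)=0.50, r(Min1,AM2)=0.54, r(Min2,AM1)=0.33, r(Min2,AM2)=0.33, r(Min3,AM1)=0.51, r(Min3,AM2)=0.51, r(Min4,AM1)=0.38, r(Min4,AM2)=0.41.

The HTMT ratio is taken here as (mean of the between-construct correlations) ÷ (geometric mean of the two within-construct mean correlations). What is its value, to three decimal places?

Mean heterotrait r = 3.51/8 = 0.4388.
Mean within-Min = 3.72/6 = 0.6200; mean within-AM = 0.69/1 = 0.6900.
Geometric mean = √(0.6200 × 0.6900) = 0.6541.
HTMT = 0.4388 / 0.6541 = 0.671.

0.671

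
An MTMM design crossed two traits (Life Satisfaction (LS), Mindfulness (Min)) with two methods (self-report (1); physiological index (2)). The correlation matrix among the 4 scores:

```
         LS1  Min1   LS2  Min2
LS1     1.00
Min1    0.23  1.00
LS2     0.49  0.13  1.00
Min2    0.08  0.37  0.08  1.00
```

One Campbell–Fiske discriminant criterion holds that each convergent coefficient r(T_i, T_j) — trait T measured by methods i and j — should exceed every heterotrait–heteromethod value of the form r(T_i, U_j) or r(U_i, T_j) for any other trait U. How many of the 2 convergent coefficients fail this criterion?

0

Each convergent coefficient versus the relevant comparison correlations:
LS (methods 1·2): 0.49 vs {0.08, 0.13} → pass.
Min (methods 1·2): 0.37 vs {0.13, 0.08} → pass.
0 of 2 fail.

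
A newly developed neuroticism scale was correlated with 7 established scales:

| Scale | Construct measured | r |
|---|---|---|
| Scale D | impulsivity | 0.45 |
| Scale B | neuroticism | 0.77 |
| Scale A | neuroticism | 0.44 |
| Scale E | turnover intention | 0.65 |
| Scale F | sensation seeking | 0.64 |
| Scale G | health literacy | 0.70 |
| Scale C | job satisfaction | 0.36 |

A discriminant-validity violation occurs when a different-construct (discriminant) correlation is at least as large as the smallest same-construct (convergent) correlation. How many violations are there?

4

Convergent (same construct = neuroticism): Scale B, Scale A.
Smallest convergent = 0.44. Discriminant values: 0.45, 0.65, 0.64, 0.70, 0.36; count ≥ 0.44 → 4.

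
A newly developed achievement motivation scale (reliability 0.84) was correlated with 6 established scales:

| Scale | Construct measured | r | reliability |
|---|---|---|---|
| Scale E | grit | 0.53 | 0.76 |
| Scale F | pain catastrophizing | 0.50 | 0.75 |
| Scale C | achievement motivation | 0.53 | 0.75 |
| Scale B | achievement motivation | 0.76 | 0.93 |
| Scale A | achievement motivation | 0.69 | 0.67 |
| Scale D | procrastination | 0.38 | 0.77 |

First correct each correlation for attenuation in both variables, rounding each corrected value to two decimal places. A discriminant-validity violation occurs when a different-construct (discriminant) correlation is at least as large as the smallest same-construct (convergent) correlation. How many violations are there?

0

Disattenuated r (r / √(r_scale · r_new)):
  Scale E (disc): 0.53 / √(0.76·0.84) = 0.66
  Scale F (disc): 0.50 / √(0.75·0.84) = 0.63
  Scale C (conv): 0.53 / √(0.75·0.84) = 0.67
  Scale B (conv): 0.76 / √(0.93·0.84) = 0.86
  Scale A (conv): 0.69 / √(0.67·0.84) = 0.92
  Scale D (disc): 0.38 / √(0.77·0.84) = 0.47
Smallest convergent = 0.67. Discriminant values: 0.66, 0.63, 0.47; count ≥ 0.67 → 0.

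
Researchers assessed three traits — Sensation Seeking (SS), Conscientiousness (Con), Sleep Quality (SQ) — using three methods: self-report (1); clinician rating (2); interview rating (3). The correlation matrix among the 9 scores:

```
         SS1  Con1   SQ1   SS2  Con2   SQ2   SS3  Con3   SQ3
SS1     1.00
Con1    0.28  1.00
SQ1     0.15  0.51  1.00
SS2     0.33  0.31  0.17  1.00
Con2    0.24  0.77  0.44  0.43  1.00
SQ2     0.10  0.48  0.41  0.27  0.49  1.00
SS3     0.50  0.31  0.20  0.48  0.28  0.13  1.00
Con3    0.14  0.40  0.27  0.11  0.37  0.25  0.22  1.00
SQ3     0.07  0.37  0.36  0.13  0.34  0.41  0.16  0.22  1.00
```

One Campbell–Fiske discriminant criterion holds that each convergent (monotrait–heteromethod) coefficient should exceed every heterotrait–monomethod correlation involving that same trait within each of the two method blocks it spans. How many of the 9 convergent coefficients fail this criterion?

6

Each convergent coefficient versus the relevant comparison correlations:
SS (methods 1·2): 0.33 vs {0.28, 0.43, 0.15, 0.27} → fail.
SS (methods 1·3): 0.50 vs {0.28, 0.22, 0.15, 0.16} → pass.
SS (methods 2·3): 0.48 vs {0.43, 0.22, 0.27, 0.16} → pass.
Con (methods 1·2): 0.77 vs {0.28, 0.43, 0.51, 0.49} → pass.
Con (methods 1·3): 0.40 vs {0.28, 0.22, 0.51, 0.22} → fail.
Con (methods 2·3): 0.37 vs {0.43, 0.22, 0.49, 0.22} → fail.
SQ (methods 1·2): 0.41 vs {0.15, 0.27, 0.51, 0.49} → fail.
SQ (methods 1·3): 0.36 vs {0.15, 0.16, 0.51, 0.22} → fail.
SQ (methods 2·3): 0.41 vs {0.27, 0.16, 0.49, 0.22} → fail.
6 of 9 fail.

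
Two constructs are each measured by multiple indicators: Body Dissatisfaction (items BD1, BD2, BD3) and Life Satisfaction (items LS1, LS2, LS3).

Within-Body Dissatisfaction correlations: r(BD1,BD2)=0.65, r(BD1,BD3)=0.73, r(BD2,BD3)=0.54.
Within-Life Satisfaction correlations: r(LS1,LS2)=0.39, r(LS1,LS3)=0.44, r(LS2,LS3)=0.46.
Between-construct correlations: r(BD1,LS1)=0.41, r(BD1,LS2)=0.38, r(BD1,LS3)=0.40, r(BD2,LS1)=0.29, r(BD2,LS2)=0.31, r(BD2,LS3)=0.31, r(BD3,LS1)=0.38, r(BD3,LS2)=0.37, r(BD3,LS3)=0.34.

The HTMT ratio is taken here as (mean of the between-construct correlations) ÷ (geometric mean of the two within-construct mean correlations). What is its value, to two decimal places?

0.68

Mean heterotrait r = 3.19/9 = 0.3544.
Mean within-BD = 1.92/3 = 0.6400; mean within-LS = 1.29/3 = 0.4300.
Geometric mean = √(0.6400 × 0.4300) = 0.5246.
HTMT = 0.3544 / 0.5246 = 0.68.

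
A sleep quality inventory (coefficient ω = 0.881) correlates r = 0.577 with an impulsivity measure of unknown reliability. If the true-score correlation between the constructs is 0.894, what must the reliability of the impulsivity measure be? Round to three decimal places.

0.473

r_true = r_obs / √(r_xx · r_yy) ⇒ 0.894 = 0.577 / √(0.881 · r_yy).
√(0.881 · r_yy) = 0.577 / 0.894 = 0.6454; 0.881 · r_yy = 0.4165; r_yy = 0.4165 / 0.881 ≈ 0.473.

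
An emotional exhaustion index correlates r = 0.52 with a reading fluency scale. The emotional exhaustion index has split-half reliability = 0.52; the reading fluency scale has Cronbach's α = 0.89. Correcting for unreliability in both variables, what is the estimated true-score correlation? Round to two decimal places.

r_true = r_obs / √(r_xx · r_yy) = 0.52 / √(0.52 × 0.89) = 0.52 / √0.4628 = 0.52 / 0.6803 ≈ 0.76.

0.76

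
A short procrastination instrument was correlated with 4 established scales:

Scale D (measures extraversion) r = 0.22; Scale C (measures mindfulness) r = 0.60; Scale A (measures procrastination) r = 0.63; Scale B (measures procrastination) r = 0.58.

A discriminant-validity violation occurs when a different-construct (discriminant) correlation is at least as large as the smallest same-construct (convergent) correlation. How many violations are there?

1

Convergent (same construct = procrastination): Scale A, Scale B.
Smallest convergent = 0.58. Discriminant values: 0.22, 0.60; count ≥ 0.58 → 1.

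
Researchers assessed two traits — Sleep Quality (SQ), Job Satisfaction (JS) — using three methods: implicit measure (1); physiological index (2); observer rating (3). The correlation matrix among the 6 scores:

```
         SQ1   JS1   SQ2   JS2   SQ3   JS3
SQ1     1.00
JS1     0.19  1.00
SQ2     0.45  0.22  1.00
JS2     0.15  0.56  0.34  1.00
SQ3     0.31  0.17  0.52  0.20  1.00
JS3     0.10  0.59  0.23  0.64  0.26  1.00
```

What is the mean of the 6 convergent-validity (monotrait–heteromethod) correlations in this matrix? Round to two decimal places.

0.51

Convergent values: 0.45, 0.31, 0.52, 0.56, 0.59, 0.64; mean = 3.07/6 = 0.51.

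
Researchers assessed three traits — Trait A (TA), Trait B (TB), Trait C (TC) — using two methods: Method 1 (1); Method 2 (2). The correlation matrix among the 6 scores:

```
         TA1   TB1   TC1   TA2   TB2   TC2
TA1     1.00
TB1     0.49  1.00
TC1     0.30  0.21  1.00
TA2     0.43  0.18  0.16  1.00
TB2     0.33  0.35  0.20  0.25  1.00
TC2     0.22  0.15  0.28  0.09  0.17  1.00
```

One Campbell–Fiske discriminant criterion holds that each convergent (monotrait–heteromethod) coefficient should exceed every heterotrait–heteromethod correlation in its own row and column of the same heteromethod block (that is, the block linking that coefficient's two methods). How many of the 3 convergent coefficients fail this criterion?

Convergent coefficients and their comparison sets:
TA (methods 1·2): 0.43 vs {0.33, 0.18, 0.22, 0.16} → pass.
TB (methods 1·2): 0.35 vs {0.18, 0.33, 0.15, 0.20} → pass.
TC (methods 1·2): 0.28 vs {0.16, 0.22, 0.20, 0.15} → pass.
0 of 3 fail.

0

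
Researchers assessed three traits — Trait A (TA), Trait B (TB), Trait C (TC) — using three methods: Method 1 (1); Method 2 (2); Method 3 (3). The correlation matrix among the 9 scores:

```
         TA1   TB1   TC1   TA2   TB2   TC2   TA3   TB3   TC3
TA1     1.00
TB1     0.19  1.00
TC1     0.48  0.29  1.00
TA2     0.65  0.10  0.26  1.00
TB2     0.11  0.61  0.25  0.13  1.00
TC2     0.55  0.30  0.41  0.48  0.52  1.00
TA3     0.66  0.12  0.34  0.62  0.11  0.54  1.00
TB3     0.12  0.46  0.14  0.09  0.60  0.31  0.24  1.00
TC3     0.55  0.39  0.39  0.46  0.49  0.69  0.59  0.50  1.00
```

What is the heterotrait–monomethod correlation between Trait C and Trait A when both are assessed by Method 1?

0.48

Different traits, same method: r(TC1, TA1) = 0.48.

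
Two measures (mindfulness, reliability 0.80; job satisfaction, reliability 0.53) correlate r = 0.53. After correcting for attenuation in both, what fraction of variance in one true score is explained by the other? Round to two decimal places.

0.66

Disattenuated r = 0.53 / √(0.80 × 0.53) = 0.53 / 0.6512 = 0.8139.
Shared true-score variance = 0.8139² = 0.6624 ≈ 0.66.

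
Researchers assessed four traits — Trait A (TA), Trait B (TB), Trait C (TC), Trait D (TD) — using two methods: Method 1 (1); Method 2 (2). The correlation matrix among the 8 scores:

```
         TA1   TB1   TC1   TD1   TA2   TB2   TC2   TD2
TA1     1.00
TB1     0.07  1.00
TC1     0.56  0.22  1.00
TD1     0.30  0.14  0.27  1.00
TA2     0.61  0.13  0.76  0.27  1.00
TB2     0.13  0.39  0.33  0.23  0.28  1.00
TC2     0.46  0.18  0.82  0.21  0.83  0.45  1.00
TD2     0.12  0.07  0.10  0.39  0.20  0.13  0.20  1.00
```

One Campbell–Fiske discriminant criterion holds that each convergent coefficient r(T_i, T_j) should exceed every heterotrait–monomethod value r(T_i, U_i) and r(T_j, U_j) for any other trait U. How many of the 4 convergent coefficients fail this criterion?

3

Convergent coefficients and their comparison sets:
TA (methods 1·2): 0.61 vs {0.07, 0.28, 0.56, 0.83, 0.30, 0.20} → fail.
TB (methods 1·2): 0.39 vs {0.07, 0.28, 0.22, 0.45, 0.14, 0.13} → fail.
TC (methods 1·2): 0.82 vs {0.56, 0.83, 0.22, 0.45, 0.27, 0.20} → fail.
TD (methods 1·2): 0.39 vs {0.30, 0.20, 0.14, 0.13, 0.27, 0.20} → pass.
3 of 4 fail.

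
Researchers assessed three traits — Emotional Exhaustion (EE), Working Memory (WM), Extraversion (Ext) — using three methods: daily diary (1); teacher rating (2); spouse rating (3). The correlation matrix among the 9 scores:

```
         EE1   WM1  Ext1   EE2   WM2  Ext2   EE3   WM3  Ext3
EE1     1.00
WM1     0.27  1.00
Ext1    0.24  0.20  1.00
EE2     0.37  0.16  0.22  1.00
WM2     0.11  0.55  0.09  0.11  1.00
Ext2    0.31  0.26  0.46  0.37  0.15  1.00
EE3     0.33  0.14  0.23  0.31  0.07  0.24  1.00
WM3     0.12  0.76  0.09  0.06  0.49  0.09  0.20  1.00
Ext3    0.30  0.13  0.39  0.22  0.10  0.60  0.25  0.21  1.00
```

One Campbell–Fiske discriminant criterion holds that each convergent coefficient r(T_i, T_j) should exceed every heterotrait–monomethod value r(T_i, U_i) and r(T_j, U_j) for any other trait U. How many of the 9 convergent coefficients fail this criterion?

Convergent coefficients and their comparison sets:
EE (methods 1·2): 0.37 vs {0.27, 0.11, 0.24, 0.37} → fail.
EE (methods 1·3): 0.33 vs {0.27, 0.20, 0.24, 0.25} → pass.
EE (methods 2·3): 0.31 vs {0.11, 0.20, 0.37, 0.25} → fail.
WM (methods 1·2): 0.55 vs {0.27, 0.11, 0.20, 0.15} → pass.
WM (methods 1·3): 0.76 vs {0.27, 0.20, 0.20, 0.21} → pass.
WM (methods 2·3): 0.49 vs {0.11, 0.20, 0.15, 0.21} → pass.
Ext (methods 1·2): 0.46 vs {0.24, 0.37, 0.20, 0.15} → pass.
Ext (methods 1·3): 0.39 vs {0.24, 0.25, 0.20, 0.21} → pass.
Ext (methods 2·3): 0.60 vs {0.37, 0.25, 0.15, 0.21} → pass.
2 of 9 fail.

2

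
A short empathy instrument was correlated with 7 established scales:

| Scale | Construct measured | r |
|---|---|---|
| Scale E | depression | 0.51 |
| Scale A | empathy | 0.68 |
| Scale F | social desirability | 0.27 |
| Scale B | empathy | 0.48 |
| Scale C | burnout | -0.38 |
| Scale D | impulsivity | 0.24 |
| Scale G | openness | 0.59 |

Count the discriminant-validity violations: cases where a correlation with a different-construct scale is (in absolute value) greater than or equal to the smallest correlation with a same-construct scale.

Convergent (same construct = empathy): Scale A, Scale B.
Smallest convergent = 0.48. Discriminant |r|: 0.51, 0.27, 0.38, 0.24, 0.59; count ≥ 0.48 → 2.

2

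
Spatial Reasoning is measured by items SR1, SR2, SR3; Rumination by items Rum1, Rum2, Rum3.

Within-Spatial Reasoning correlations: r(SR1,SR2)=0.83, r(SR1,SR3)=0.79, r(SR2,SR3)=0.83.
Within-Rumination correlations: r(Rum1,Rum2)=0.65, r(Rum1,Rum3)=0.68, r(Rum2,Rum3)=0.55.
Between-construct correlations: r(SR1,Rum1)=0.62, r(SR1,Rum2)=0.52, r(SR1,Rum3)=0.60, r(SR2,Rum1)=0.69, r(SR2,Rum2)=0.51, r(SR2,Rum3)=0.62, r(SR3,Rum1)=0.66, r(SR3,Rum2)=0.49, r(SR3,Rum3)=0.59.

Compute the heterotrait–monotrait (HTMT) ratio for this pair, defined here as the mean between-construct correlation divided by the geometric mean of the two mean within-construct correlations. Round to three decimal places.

0.823

Mean between = 5.30/9 = 0.5889.
Mean within-SR = 2.45/3 = 0.8167; mean within-Rum = 1.88/3 = 0.6267.
Geometric mean = √(0.8167 × 0.6267) = 0.7154.
HTMT = 0.5889 / 0.7154 = 0.823.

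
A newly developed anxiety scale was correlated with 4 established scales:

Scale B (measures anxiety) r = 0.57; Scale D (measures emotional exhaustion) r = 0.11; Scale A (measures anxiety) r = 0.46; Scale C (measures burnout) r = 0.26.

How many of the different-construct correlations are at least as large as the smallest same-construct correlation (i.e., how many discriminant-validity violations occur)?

0

Convergent (same construct = anxiety): Scale B, Scale A.
Smallest convergent = 0.46. Discriminant values: 0.11, 0.26; count ≥ 0.46 → 0.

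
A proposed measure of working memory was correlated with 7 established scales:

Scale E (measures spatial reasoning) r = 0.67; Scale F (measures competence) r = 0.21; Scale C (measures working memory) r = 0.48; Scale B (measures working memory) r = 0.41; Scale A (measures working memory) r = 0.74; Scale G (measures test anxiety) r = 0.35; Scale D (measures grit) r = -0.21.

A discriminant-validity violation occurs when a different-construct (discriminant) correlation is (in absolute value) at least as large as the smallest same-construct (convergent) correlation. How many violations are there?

Convergent (same construct = working memory): Scale C, Scale B, Scale A.
Smallest convergent = 0.41. Discriminant |r|: 0.67, 0.21, 0.35, 0.21; count ≥ 0.41 → 1.

1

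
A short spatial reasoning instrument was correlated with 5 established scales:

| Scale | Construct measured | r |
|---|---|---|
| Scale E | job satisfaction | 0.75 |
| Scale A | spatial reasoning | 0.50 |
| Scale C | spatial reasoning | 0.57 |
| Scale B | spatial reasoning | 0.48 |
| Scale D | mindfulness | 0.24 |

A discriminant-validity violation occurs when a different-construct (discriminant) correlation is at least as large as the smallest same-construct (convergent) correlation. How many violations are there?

Convergent (same construct = spatial reasoning): Scale A, Scale C, Scale B.
Smallest convergent = 0.48. Discriminant values: 0.75, 0.24; count ≥ 0.48 → 1.

1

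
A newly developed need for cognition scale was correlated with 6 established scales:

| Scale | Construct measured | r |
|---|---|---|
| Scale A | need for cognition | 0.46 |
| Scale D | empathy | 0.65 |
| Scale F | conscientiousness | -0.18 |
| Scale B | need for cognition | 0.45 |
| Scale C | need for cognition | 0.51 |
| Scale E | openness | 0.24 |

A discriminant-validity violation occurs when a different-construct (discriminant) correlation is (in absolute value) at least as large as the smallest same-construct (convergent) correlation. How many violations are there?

1

Convergent (same construct = need for cognition): Scale A, Scale B, Scale C.
Smallest convergent = 0.45. Discriminant |r|: 0.65, 0.18, 0.24; count ≥ 0.45 → 1.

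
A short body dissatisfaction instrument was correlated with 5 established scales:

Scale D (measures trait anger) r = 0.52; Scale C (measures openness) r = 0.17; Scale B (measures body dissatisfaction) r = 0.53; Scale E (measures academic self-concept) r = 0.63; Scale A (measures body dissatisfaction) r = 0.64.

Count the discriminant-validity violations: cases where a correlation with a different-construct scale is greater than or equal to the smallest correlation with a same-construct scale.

1

Convergent (same construct = body dissatisfaction): Scale B, Scale A.
Smallest convergent = 0.53. Discriminant values: 0.52, 0.17, 0.63; count ≥ 0.53 → 1.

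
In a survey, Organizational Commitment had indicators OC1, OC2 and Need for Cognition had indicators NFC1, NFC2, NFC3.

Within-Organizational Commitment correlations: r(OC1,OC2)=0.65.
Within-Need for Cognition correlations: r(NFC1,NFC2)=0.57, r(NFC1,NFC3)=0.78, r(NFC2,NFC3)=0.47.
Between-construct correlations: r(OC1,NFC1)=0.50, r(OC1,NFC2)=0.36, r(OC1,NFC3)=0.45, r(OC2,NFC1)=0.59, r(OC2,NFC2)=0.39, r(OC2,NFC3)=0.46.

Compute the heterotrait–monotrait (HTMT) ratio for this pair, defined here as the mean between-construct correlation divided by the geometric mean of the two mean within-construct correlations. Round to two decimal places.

0.73

Mean between = 2.75/6 = 0.4583.
Mean within-OC = 0.65/1 = 0.6500; mean within-NFC = 1.82/3 = 0.6067.
Geometric mean = √(0.6500 × 0.6067) = 0.6280.
HTMT = 0.4583 / 0.6280 = 0.73.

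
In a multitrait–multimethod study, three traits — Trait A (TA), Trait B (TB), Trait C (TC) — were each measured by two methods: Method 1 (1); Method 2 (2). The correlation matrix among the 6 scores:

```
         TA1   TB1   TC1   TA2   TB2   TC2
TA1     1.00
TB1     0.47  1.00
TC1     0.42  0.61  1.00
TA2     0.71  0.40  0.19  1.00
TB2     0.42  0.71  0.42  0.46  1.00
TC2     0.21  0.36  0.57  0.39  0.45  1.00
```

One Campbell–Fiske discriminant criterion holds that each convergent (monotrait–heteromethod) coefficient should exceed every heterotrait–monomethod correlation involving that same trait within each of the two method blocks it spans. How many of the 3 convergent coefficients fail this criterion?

1

Each convergent coefficient versus the relevant comparison correlations:
TA (methods 1·2): 0.71 vs {0.47, 0.46, 0.42, 0.39} → pass.
TB (methods 1·2): 0.71 vs {0.47, 0.46, 0.61, 0.45} → pass.
TC (methods 1·2): 0.57 vs {0.42, 0.39, 0.61, 0.45} → fail.
1 of 3 fail.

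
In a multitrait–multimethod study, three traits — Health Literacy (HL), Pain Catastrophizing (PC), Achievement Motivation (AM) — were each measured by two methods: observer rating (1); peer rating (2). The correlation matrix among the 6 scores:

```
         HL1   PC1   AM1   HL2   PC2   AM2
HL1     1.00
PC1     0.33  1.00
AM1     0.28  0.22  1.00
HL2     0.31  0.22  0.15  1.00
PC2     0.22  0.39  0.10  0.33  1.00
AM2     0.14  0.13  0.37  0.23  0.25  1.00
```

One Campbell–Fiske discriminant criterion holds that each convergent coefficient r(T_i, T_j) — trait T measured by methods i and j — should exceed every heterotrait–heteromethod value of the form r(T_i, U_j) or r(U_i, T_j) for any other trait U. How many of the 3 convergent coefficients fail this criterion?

Checking each validity diagonal entry against its comparison values:
HL (methods 1·2): 0.31 vs {0.22, 0.22, 0.14, 0.15} → pass.
PC (methods 1·2): 0.39 vs {0.22, 0.22, 0.13, 0.10} → pass.
AM (methods 1·2): 0.37 vs {0.15, 0.14, 0.10, 0.13} → pass.
0 of 3 fail.

0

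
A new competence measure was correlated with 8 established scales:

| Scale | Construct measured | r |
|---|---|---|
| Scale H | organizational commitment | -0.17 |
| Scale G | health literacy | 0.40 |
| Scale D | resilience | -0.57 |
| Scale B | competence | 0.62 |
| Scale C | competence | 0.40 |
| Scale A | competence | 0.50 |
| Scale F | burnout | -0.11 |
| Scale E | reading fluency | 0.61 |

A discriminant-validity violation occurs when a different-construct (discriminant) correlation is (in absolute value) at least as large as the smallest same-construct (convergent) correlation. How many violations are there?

3

Convergent (same construct = competence): Scale B, Scale C, Scale A.
Smallest convergent = 0.40. Discriminant |r|: 0.17, 0.40, 0.57, 0.11, 0.61; count ≥ 0.40 → 3.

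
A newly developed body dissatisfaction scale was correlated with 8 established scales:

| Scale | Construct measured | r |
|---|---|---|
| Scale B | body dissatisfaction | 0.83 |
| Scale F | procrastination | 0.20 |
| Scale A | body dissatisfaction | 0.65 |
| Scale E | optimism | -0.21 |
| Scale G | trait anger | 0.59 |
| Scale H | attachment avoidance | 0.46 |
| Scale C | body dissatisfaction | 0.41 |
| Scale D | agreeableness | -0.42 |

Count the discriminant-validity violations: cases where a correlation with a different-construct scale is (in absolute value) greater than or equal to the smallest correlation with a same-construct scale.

Convergent (same construct = body dissatisfaction): Scale B, Scale A, Scale C.
Smallest convergent = 0.41. Discriminant |r|: 0.20, 0.21, 0.59, 0.46, 0.42; count ≥ 0.41 → 3.

3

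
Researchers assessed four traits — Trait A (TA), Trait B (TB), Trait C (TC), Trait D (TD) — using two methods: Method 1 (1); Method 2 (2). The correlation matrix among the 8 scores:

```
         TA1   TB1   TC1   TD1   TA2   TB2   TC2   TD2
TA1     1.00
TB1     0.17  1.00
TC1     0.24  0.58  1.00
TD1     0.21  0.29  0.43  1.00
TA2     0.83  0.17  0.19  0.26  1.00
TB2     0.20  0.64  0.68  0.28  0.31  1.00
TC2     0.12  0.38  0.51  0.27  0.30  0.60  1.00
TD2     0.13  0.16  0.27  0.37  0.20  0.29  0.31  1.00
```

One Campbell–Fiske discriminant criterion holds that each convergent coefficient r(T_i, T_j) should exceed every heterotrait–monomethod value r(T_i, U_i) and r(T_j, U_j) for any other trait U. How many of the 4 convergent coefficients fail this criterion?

Each convergent coefficient versus the relevant comparison correlations:
TA (methods 1·2): 0.83 vs {0.17, 0.31, 0.24, 0.30, 0.21, 0.20} → pass.
TB (methods 1·2): 0.64 vs {0.17, 0.31, 0.58, 0.60, 0.29, 0.29} → pass.
TC (methods 1·2): 0.51 vs {0.24, 0.30, 0.58, 0.60, 0.43, 0.31} → fail.
TD (methods 1·2): 0.37 vs {0.21, 0.20, 0.29, 0.29, 0.43, 0.31} → fail.
2 of 4 fail.

2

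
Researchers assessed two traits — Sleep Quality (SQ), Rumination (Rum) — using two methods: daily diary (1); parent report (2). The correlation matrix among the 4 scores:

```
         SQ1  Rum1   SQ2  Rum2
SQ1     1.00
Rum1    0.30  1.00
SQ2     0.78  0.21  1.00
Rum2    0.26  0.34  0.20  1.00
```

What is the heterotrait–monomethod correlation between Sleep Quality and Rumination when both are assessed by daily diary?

0.30

Different traits, same method: r(SQ1, Rum1) = 0.30.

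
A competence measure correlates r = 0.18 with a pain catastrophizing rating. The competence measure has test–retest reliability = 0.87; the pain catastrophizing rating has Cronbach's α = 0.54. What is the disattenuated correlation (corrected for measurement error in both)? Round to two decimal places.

0.26

r_true = r_obs / √(r_xx · r_yy) = 0.18 / √(0.87 × 0.54) = 0.18 / √0.4698 = 0.18 / 0.6854 ≈ 0.26.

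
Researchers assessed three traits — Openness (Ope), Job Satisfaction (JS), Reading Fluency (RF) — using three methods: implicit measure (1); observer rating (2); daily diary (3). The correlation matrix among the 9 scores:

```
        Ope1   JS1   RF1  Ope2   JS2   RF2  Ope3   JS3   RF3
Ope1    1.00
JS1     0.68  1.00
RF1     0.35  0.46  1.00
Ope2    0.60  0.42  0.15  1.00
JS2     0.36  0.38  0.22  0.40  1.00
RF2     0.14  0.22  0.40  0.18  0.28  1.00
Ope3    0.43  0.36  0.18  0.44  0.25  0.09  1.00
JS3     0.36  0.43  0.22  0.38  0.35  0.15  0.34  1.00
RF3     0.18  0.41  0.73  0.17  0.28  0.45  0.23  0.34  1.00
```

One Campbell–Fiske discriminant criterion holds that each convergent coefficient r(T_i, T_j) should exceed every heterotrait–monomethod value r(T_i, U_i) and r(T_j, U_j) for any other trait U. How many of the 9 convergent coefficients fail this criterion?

Each convergent coefficient versus the relevant comparison correlations:
Ope (methods 1·2): 0.60 vs {0.68, 0.40, 0.35, 0.18} → fail.
Ope (methods 1·3): 0.43 vs {0.68, 0.34, 0.35, 0.23} → fail.
Ope (methods 2·3): 0.44 vs {0.40, 0.34, 0.18, 0.23} → pass.
JS (methods 1·2): 0.38 vs {0.68, 0.40, 0.46, 0.28} → fail.
JS (methods 1·3): 0.43 vs {0.68, 0.34, 0.46, 0.34} → fail.
JS (methods 2·3): 0.35 vs {0.40, 0.34, 0.28, 0.34} → fail.
RF (methods 1·2): 0.40 vs {0.35, 0.18, 0.46, 0.28} → fail.
RF (methods 1·3): 0.73 vs {0.35, 0.23, 0.46, 0.34} → pass.
RF (methods 2·3): 0.45 vs {0.18, 0.23, 0.28, 0.34} → pass.
6 of 9 fail.

6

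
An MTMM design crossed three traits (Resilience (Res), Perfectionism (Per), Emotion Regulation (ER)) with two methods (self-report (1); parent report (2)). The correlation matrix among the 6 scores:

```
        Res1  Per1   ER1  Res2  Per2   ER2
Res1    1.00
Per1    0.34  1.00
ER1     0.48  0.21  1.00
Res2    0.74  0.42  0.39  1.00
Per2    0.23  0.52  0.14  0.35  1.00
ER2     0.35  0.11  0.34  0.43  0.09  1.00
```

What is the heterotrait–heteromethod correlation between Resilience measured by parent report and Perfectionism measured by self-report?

0.42

Different traits and methods: r(Res2, Per1) = 0.42.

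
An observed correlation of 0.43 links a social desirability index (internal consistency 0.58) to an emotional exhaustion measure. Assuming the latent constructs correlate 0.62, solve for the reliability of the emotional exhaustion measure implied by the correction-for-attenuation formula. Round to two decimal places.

r_true = r_obs / √(r_xx · r_yy) ⇒ 0.62 = 0.43 / √(0.58 · r_yy).
√(0.58 · r_yy) = 0.43 / 0.62 = 0.6935; 0.58 · r_yy = 0.4809; r_yy = 0.4809 / 0.58 ≈ 0.83.

0.83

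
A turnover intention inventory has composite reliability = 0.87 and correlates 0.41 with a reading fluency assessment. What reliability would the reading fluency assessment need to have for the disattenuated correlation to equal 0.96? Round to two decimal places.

0.21

r_true = r_obs / √(r_xx · r_yy) ⇒ 0.96 = 0.41 / √(0.87 · r_yy).
√(0.87 · r_yy) = 0.41 / 0.96 = 0.4271; 0.87 · r_yy = 0.1824; r_yy = 0.1824 / 0.87 ≈ 0.21.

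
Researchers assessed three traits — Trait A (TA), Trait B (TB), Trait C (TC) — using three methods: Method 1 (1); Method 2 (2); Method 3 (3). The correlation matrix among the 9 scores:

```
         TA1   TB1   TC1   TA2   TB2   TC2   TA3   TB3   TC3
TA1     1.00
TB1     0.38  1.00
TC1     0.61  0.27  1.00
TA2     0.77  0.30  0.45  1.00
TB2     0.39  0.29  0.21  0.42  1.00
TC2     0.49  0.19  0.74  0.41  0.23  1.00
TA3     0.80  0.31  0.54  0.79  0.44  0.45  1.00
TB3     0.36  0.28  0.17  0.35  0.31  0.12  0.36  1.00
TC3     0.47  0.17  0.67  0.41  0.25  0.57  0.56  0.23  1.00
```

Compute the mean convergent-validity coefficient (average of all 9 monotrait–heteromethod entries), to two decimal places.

0.58

Convergent values: 0.77, 0.80, 0.79, 0.29, 0.28, 0.31, 0.74, 0.67, 0.57; mean = 5.22/9 = 0.58.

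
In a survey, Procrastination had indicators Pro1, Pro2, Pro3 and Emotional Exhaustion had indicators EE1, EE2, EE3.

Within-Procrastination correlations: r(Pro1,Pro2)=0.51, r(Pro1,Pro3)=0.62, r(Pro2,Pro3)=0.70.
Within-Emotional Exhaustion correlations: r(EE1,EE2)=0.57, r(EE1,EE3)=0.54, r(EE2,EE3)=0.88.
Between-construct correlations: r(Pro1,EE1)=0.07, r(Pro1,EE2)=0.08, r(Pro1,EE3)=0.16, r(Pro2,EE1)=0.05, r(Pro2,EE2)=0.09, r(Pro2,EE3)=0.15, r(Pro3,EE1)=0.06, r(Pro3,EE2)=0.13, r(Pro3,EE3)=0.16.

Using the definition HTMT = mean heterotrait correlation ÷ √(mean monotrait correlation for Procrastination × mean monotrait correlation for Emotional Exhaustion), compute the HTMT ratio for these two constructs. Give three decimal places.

Mean heterotrait r = 0.95/9 = 0.1056.
Mean within-Pro = 1.83/3 = 0.6100; mean within-EE = 1.99/3 = 0.6633.
Geometric mean = √(0.6100 × 0.6633) = 0.6361.
HTMT = 0.1056 / 0.6361 = 0.166.

0.166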